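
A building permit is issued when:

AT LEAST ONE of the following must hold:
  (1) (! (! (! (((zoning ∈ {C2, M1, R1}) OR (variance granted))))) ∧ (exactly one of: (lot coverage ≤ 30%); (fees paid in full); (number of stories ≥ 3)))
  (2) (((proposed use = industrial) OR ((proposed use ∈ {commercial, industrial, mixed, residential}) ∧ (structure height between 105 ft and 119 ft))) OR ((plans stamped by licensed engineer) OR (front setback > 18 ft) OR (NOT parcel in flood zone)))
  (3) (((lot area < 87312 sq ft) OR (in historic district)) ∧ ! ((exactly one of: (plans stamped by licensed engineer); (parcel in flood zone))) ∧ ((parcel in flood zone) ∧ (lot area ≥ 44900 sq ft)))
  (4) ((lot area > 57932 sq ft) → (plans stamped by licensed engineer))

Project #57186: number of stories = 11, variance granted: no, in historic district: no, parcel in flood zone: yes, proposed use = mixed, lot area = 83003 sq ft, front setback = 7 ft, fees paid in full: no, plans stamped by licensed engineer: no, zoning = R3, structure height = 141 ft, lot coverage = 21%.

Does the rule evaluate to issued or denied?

Denied

Atomic conditions:
  zoning ∈ {C2, M1, R1}: R3 is not in the set → false
  variance granted: no → false
  lot coverage ≤ 30%: 21 ≤ 30 is true
  fees paid in full: no → false
  number of stories ≥ 3: 11 ≥ 3 is true
  proposed use = industrial: mixed == industrial is false
  proposed use ∈ {commercial, industrial, mixed, residential}: mixed is in the set → true
  structure height between 105 ft and 119 ft: 141 in [105, 119] is false
  plans stamped by licensed engineer: no → false
  front setback > 18 ft: 7 > 18 is false
  NOT parcel in flood zone: yes → false
  lot area < 87312 sq ft: 83003 < 87312 is true
  in historic district: no → false
  parcel in flood zone: yes → true
  lot area ≥ 44900 sq ft: 83003 ≥ 44900 is true
  lot area > 57932 sq ft: 83003 > 57932 is true
Combine:
[1.1.1.1.1] false OR false = false
[1.1.1.1] NOT false = true
[1.1.1] NOT true = false
[1.1] NOT false = true
[1.2] exactly-one(true, false, true) = false
[1] true AND false = false
[2.1.2] true AND false = false
[2.1] false OR false = false
[2.2] false OR false OR false = false
[2] false OR false = false
[3.1] true OR false = true
[3.2.1] exactly-one(false, true) = true
[3.2] NOT true = false
[3.3] true AND true = true
[3] true AND false AND true = false
[4] true → false = false
[root] false OR false OR false OR false = false
Overall: false → denied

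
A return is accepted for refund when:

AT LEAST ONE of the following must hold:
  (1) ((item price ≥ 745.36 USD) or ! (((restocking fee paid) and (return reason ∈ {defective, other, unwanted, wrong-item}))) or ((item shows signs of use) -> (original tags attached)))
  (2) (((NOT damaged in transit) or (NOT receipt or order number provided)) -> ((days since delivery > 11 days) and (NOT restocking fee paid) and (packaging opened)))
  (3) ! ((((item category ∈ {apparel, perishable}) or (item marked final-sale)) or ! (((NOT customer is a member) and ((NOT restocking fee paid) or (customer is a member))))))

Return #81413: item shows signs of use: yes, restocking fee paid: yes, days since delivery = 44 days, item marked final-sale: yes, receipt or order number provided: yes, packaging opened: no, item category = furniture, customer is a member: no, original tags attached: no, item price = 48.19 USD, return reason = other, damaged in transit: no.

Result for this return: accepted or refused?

Atomic conditions:
  item price ≥ 745.36 USD: 48.19 ≥ 745.36 is false
  restocking fee paid: yes → true
  return reason ∈ {defective, other, unwanted, wrong-item}: other is in the set → true
  item shows signs of use: yes → true
  original tags attached: no → false
  NOT damaged in transit: no → true
  NOT receipt or order number provided: yes → false
  days since delivery > 11 days: 44 > 11 is true
  NOT restocking fee paid: yes → false
  packaging opened: no → false
  item category ∈ {apparel, perishable}: furniture is not in the set → false
  item marked final-sale: yes → true
  NOT customer is a member: no → true
  customer is a member: no → false
Combine:
[1.2.1] true AND true = true
[1.2] NOT true = false
[1.3] true → false = false
[1] false OR false OR false = false
[2.1] true OR false = true
[2.2] true AND false AND false = false
[2] true → false = false
[3.1.1] false OR true = true
[3.1.2.1.2] false OR false = false
[3.1.2.1] true AND false = false
[3.1.2] NOT false = true
[3.1] true OR true = true
[3] NOT true = false
[root] false OR false OR false = false
Overall: false → refused

Refused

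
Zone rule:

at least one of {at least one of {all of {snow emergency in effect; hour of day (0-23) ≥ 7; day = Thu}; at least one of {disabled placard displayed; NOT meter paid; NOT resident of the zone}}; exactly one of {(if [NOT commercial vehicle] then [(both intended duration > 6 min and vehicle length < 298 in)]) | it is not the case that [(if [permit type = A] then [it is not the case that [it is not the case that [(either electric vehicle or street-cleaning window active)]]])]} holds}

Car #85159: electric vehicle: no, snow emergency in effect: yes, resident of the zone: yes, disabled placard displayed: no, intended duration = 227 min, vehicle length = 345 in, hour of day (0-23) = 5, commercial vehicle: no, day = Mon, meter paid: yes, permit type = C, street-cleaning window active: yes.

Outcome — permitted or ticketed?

Ticketed

Atomic conditions:
  snow emergency in effect: yes → true
  hour of day (0-23) ≥ 7: 5 ≥ 7 is false
  day = Thu: Mon == Thu is false
  disabled placard displayed: no → false
  NOT meter paid: yes → false
  NOT resident of the zone: yes → false
  NOT commercial vehicle: no → true
  intended duration > 6 min: 227 > 6 is true
  vehicle length < 298 in: 345 < 298 is false
  permit type = A: C == A is false
  electric vehicle: no → false
  street-cleaning window active: yes → true
Combine:
[1.1] true AND false AND false = false
[1.2] false OR false OR false = false
[1] false OR false = false
[2.1.2] true AND false = false
[2.1] true → false = false
[2.2.1.2.1.1] false OR true = true
[2.2.1.2.1] NOT true = false
[2.2.1.2] NOT false = true
[2.2.1] false → true (antecedent false ⇒ implication holds) = true
[2.2] NOT true = false
[2] exactly-one(false, false) = false
[root] false OR false = false
Overall: false → ticketed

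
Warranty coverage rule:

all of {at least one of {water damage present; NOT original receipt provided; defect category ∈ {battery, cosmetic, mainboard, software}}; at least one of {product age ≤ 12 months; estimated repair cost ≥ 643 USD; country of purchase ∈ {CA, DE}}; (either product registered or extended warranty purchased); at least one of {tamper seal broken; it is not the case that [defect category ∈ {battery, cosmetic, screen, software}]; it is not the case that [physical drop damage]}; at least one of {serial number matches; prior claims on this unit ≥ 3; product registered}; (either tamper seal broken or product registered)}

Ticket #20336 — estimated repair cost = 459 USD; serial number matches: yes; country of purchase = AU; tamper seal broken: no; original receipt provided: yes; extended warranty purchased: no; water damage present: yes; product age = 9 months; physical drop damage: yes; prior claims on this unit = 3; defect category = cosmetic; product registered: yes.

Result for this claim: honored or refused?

Atomic conditions:
  water damage present: yes → true
  NOT original receipt provided: yes → false
  defect category ∈ {battery, cosmetic, mainboard, software}: cosmetic is in the set → true
  product age ≤ 12 months: 9 ≤ 12 is true
  estimated repair cost ≥ 643 USD: 459 ≥ 643 is false
  country of purchase ∈ {CA, DE}: AU is not in the set → false
  product registered: yes → true
  extended warranty purchased: no → false
  tamper seal broken: no → false
  defect category ∈ {battery, cosmetic, screen, software}: cosmetic is in the set → true
  physical drop damage: yes → true
  serial number matches: yes → true
  prior claims on this unit ≥ 3: 3 ≥ 3 is true
Combine:
[1] true OR false OR true = true
[2] true OR false OR false = true
[3] true OR false = true
[4.2] NOT true = false
[4.3] NOT true = false
[4] false OR false OR false = false
[5] true OR true OR true = true
[6] false OR true = true
[root] true AND true AND true AND false AND true AND true = false
Overall: false → refused

Refused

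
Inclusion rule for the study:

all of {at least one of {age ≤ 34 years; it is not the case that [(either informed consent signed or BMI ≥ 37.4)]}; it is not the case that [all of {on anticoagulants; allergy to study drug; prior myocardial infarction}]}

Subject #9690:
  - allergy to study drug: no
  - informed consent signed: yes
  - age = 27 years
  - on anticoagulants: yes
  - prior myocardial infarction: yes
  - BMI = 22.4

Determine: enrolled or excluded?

Atomic conditions:
  age ≤ 34 years: 27 ≤ 34 is true
  informed consent signed: yes → true
  BMI ≥ 37.4: 22.4 ≥ 37.4 is false
  on anticoagulants: yes → true
  allergy to study drug: no → false
  prior myocardial infarction: yes → true
Combine:
[1.2.1] true OR false = true
[1.2] NOT true = false
[1] true OR false = true
[2.1] true AND false AND true = false
[2] NOT false = true
[root] true AND true = true
Overall: true → enrolled

Enrolled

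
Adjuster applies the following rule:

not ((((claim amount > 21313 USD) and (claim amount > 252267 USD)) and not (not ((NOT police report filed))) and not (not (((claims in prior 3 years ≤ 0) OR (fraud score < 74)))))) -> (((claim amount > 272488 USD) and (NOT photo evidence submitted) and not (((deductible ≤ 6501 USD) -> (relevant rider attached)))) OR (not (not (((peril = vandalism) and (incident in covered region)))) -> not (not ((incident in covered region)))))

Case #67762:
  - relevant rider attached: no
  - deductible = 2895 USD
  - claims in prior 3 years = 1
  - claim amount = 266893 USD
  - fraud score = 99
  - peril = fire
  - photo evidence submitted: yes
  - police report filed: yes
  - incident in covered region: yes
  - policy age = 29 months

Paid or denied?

Paid

Atomic conditions:
  claim amount > 21313 USD: 266893 > 21313 is true
  claim amount > 252267 USD: 266893 > 252267 is true
  NOT police report filed: yes → false
  claims in prior 3 years ≤ 0: 1 ≤ 0 is false
  fraud score < 74: 99 < 74 is false
  claim amount > 272488 USD: 266893 > 272488 is false
  NOT photo evidence submitted: yes → false
  deductible ≤ 6501 USD: 2895 ≤ 6501 is true
  relevant rider attached: no → false
  peril = vandalism: fire == vandalism is false
  incident in covered region: yes → true
Combine:
[1.1.1] true AND true = true
[1.1.2.1] NOT false = true
[1.1.2] NOT true = false
[1.1.3.1.1] false OR false = false
[1.1.3.1] NOT false = true
[1.1.3] NOT true = false
[1.1] true AND false AND false = false
[1] NOT false = true
[2.1.3.1] true → false = false
[2.1.3] NOT false = true
[2.1] false AND false AND true = false
[2.2.1.1.1] false AND true = false
[2.2.1.1] NOT false = true
[2.2.1] NOT true = false
[2.2.2.1] NOT true = false
[2.2.2] NOT false = true
[2.2] false → true (antecedent false ⇒ implication holds) = true
[2] false OR true = true
[root] true → true = true
Overall: true → paid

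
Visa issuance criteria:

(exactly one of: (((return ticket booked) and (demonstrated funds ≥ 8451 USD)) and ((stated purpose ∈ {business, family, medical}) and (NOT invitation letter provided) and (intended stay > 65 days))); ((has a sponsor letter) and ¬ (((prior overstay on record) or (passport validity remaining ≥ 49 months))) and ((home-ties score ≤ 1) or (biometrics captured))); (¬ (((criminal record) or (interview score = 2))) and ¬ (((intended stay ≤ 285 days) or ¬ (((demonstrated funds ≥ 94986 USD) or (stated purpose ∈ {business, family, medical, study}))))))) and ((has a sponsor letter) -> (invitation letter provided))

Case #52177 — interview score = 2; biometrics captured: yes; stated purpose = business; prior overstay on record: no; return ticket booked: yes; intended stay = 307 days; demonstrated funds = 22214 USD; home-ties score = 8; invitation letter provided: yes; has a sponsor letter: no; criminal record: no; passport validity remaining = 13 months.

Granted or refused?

Refused

Atomic conditions:
  return ticket booked: yes → true
  demonstrated funds ≥ 8451 USD: 22214 ≥ 8451 is true
  stated purpose ∈ {business, family, medical}: business is in the set → true
  NOT invitation letter provided: yes → false
  intended stay > 65 days: 307 > 65 is true
  has a sponsor letter: no → false
  prior overstay on record: no → false
  passport validity remaining ≥ 49 months: 13 ≥ 49 is false
  home-ties score ≤ 1: 8 ≤ 1 is false
  biometrics captured: yes → true
  criminal record: no → false
  interview score = 2: 2 == 2 is true
  intended stay ≤ 285 days: 307 ≤ 285 is false
  demonstrated funds ≥ 94986 USD: 22214 ≥ 94986 is false
  stated purpose ∈ {business, family, medical, study}: business is in the set → true
  invitation letter provided: yes → true
Combine:
[1.1.1] true AND true = true
[1.1.2] true AND false AND true = false
[1.1] true AND false = false
[1.2.2.1] false OR false = false
[1.2.2] NOT false = true
[1.2.3] false OR true = true
[1.2] false AND true AND true = false
[1.3.1.1] false OR true = true
[1.3.1] NOT true = false
[1.3.2.1.2.1] false OR true = true
[1.3.2.1.2] NOT true = false
[1.3.2.1] false OR false = false
[1.3.2] NOT false = true
[1.3] false AND true = false
[1] exactly-one(false, false, false) = false
[2] false → true (antecedent false ⇒ implication holds) = true
[root] false AND true = false
Overall: false → refused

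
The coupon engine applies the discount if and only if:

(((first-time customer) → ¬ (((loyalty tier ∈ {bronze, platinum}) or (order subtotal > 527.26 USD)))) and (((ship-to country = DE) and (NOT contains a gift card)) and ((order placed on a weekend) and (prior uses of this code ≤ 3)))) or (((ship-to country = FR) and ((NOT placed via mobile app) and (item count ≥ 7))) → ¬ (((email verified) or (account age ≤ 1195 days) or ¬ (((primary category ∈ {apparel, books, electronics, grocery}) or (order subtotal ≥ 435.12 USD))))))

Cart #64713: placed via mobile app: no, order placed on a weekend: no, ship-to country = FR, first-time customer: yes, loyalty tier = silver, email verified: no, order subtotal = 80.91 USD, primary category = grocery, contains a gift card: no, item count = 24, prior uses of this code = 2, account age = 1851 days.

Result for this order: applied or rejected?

Atomic conditions:
  first-time customer: yes → true
  loyalty tier ∈ {bronze, platinum}: silver is not in the set → false
  order subtotal > 527.26 USD: 80.91 > 527.26 is false
  ship-to country = DE: FR == DE is false
  NOT contains a gift card: no → true
  order placed on a weekend: no → false
  prior uses of this code ≤ 3: 2 ≤ 3 is true
  ship-to country = FR: FR == FR is true
  NOT placed via mobile app: no → true
  item count ≥ 7: 24 ≥ 7 is true
  email verified: no → false
  account age ≤ 1195 days: 1851 ≤ 1195 is false
  primary category ∈ {apparel, books, electronics, grocery}: grocery is in the set → true
  order subtotal ≥ 435.12 USD: 80.91 ≥ 435.12 is false
Combine:
[1.1.2.1] false OR false = false
[1.1.2] NOT false = true
[1.1] true → true = true
[1.2.1] false AND true = false
[1.2.2] false AND true = false
[1.2] false AND false = false
[1] true AND false = false
[2.1.2] true AND true = true
[2.1] true AND true = true
[2.2.1.3.1] true OR false = true
[2.2.1.3] NOT true = false
[2.2.1] false OR false OR false = false
[2.2] NOT false = true
[2] true → true = true
[root] false OR true = true
Overall: true → applied

Applied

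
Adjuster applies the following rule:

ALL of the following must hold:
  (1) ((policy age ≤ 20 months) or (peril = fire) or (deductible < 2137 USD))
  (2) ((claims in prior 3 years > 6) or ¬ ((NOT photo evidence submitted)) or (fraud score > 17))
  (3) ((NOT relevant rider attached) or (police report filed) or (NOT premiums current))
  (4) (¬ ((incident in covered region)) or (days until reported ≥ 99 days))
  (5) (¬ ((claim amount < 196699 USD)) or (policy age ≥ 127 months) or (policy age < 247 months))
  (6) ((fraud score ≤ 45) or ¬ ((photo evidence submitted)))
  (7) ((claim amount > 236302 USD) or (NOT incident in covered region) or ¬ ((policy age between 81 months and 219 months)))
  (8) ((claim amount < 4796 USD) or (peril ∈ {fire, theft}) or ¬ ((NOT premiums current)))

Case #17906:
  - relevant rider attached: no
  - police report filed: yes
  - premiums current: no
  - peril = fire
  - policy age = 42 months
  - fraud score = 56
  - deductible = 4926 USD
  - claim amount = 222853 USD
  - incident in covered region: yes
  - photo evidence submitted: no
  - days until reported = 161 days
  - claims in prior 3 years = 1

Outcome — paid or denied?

Paid

Atomic conditions:
  policy age ≤ 20 months: 42 ≤ 20 is false
  peril = fire: fire == fire is true
  deductible < 2137 USD: 4926 < 2137 is false
  claims in prior 3 years > 6: 1 > 6 is false
  NOT photo evidence submitted: no → true
  fraud score > 17: 56 > 17 is true
  NOT relevant rider attached: no → true
  police report filed: yes → true
  NOT premiums current: no → true
  incident in covered region: yes → true
  days until reported ≥ 99 days: 161 ≥ 99 is true
  claim amount < 196699 USD: 222853 < 196699 is false
  policy age ≥ 127 months: 42 ≥ 127 is false
  policy age < 247 months: 42 < 247 is true
  fraud score ≤ 45: 56 ≤ 45 is false
  photo evidence submitted: no → false
  claim amount > 236302 USD: 222853 > 236302 is false
  NOT incident in covered region: yes → false
  policy age between 81 months and 219 months: 42 in [81, 219] is false
  claim amount < 4796 USD: 222853 < 4796 is false
  peril ∈ {fire, theft}: fire is in the set → true
Combine:
[1] false OR true OR false = true
[2.2] NOT true = false
[2] false OR false OR true = true
[3] true OR true OR true = true
[4.1] NOT true = false
[4] false OR true = true
[5.1] NOT false = true
[5] true OR false OR true = true
[6.2] NOT false = true
[6] false OR true = true
[7.3] NOT false = true
[7] false OR false OR true = true
[8.3] NOT true = false
[8] false OR true OR false = true
[root] true AND true AND true AND true AND true AND true AND true AND true = true
Overall: true → paid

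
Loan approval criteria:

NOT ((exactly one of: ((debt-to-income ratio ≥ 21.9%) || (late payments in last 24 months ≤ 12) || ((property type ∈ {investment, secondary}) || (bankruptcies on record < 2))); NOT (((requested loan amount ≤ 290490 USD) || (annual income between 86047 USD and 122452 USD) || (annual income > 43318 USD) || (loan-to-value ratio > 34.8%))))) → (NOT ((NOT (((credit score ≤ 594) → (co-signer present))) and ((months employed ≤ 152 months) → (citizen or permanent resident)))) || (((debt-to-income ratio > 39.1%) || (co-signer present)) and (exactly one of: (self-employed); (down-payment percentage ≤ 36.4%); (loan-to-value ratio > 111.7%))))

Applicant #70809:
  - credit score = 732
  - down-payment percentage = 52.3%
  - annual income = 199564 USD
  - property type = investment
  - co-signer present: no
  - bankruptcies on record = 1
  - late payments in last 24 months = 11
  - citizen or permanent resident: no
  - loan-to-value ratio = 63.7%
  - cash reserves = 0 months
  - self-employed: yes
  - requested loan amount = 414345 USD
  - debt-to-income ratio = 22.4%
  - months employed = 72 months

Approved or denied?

Atomic conditions:
  debt-to-income ratio ≥ 21.9%: 22.4 ≥ 21.9 is true
  late payments in last 24 months ≤ 12: 11 ≤ 12 is true
  property type ∈ {investment, secondary}: investment is in the set → true
  bankruptcies on record < 2: 1 < 2 is true
  requested loan amount ≤ 290490 USD: 414345 ≤ 290490 is false
  annual income between 86047 USD and 122452 USD: 199564 in [86047, 122452] is false
  annual income > 43318 USD: 199564 > 43318 is true
  loan-to-value ratio > 34.8%: 63.7 > 34.8 is true
  credit score ≤ 594: 732 ≤ 594 is false
  co-signer present: no → false
  months employed ≤ 152 months: 72 ≤ 152 is true
  citizen or permanent resident: no → false
  debt-to-income ratio > 39.1%: 22.4 > 39.1 is false
  self-employed: yes → true
  down-payment percentage ≤ 36.4%: 52.3 ≤ 36.4 is false
  loan-to-value ratio > 111.7%: 63.7 > 111.7 is false
Combine:
[1.1.1.3] true OR true = true
[1.1.1] true OR true OR true = true
[1.1.2.1] false OR false OR true OR true = true
[1.1.2] NOT true = false
[1.1] exactly-one(true, false) = true
[1] NOT true = false
[2.1.1.1.1] false → false (antecedent false ⇒ implication holds) = true
[2.1.1.1] NOT true = false
[2.1.1.2] true → false = false
[2.1.1] false AND false = false
[2.1] NOT false = true
[2.2.1] false OR false = false
[2.2.2] exactly-one(true, false, false) = true
[2.2] false AND true = false
[2] true OR false = true
[root] false → true (antecedent false ⇒ implication holds) = true
Overall: true → approved

Approved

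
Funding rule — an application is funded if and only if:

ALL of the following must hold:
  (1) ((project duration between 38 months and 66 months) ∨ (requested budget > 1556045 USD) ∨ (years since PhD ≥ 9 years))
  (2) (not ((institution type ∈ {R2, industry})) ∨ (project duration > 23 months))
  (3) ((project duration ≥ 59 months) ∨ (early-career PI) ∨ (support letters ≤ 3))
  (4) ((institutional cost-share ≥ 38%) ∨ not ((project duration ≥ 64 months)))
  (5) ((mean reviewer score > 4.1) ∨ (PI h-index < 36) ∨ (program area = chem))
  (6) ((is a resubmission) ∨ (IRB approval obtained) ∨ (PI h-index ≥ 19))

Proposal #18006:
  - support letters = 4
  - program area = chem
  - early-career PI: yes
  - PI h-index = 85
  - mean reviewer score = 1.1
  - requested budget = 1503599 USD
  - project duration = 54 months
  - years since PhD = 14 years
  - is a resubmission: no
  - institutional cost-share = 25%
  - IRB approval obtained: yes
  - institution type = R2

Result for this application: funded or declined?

Funded

Atomic conditions:
  project duration between 38 months and 66 months: 54 in [38, 66] is true
  requested budget > 1556045 USD: 1503599 > 1556045 is false
  years since PhD ≥ 9 years: 14 ≥ 9 is true
  institution type ∈ {R2, industry}: R2 is in the set → true
  project duration > 23 months: 54 > 23 is true
  project duration ≥ 59 months: 54 ≥ 59 is false
  early-career PI: yes → true
  support letters ≤ 3: 4 ≤ 3 is false
  institutional cost-share ≥ 38%: 25 ≥ 38 is false
  project duration ≥ 64 months: 54 ≥ 64 is false
  mean reviewer score > 4.1: 1.1 > 4.1 is false
  PI h-index < 36: 85 < 36 is false
  program area = chem: chem == chem is true
  is a resubmission: no → false
  IRB approval obtained: yes → true
  PI h-index ≥ 19: 85 ≥ 19 is true
Combine:
[1] true OR false OR true = true
[2.1] NOT true = false
[2] false OR true = true
[3] false OR true OR false = true
[4.2] NOT false = true
[4] false OR true = true
[5] false OR false OR true = true
[6] false OR true OR true = true
[root] true AND true AND true AND true AND true AND true = true
Overall: true → funded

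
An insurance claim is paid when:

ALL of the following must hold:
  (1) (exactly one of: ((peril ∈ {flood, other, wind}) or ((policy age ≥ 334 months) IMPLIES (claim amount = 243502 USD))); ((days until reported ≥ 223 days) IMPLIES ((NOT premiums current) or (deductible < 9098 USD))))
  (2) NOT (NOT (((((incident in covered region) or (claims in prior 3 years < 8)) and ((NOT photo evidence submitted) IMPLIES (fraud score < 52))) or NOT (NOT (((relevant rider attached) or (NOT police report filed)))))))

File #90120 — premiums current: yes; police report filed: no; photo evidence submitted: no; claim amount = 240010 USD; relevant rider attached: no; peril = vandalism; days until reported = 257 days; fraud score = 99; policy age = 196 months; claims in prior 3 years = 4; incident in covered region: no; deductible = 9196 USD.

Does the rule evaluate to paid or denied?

Atomic conditions:
  peril ∈ {flood, other, wind}: vandalism is not in the set → false
  policy age ≥ 334 months: 196 ≥ 334 is false
  claim amount = 243502 USD: 240010 == 243502 is false
  days until reported ≥ 223 days: 257 ≥ 223 is true
  NOT premiums current: yes → false
  deductible < 9098 USD: 9196 < 9098 is false
  incident in covered region: no → false
  claims in prior 3 years < 8: 4 < 8 is true
  NOT photo evidence submitted: no → true
  fraud score < 52: 99 < 52 is false
  relevant rider attached: no → false
  NOT police report filed: no → true
Combine:
[1.1.2] false → false (antecedent false ⇒ implication holds) = true
[1.1] false OR true = true
[1.2.2] false OR false = false
[1.2] true → false = false
[1] exactly-one(true, false) = true
[2.1.1.1.1] false OR true = true
[2.1.1.1.2] true → false = false
[2.1.1.1] true AND false = false
[2.1.1.2.1.1] false OR true = true
[2.1.1.2.1] NOT true = false
[2.1.1.2] NOT false = true
[2.1.1] false OR true = true
[2.1] NOT true = false
[2] NOT false = true
[root] true AND true = true
Overall: true → paid

Paid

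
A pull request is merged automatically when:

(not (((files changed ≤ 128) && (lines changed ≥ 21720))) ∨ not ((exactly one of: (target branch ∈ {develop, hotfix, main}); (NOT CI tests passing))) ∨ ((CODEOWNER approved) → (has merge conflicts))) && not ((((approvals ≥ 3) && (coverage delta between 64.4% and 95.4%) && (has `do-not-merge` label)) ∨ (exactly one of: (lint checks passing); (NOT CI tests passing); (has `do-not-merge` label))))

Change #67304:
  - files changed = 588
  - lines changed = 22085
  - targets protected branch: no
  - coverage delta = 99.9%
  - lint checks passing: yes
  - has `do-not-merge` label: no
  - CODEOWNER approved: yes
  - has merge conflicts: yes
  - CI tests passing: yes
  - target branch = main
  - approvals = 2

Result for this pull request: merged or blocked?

Blocked

Atomic conditions:
  files changed ≤ 128: 588 ≤ 128 is false
  lines changed ≥ 21720: 22085 ≥ 21720 is true
  target branch ∈ {develop, hotfix, main}: main is in the set → true
  NOT CI tests passing: yes → false
  CODEOWNER approved: yes → true
  has merge conflicts: yes → true
  approvals ≥ 3: 2 ≥ 3 is false
  coverage delta between 64.4% and 95.4%: 99.9 in [64.4, 95.4] is false
  has `do-not-merge` label: no → false
  lint checks passing: yes → true
Combine:
[1.1.1] false AND true = false
[1.1] NOT false = true
[1.2.1] exactly-one(true, false) = true
[1.2] NOT true = false
[1.3] true → true = true
[1] true OR false OR true = true
[2.1.1] false AND false AND false = false
[2.1.2] exactly-one(true, false, false) = true
[2.1] false OR true = true
[2] NOT true = false
[root] true AND false = false
Overall: false → blocked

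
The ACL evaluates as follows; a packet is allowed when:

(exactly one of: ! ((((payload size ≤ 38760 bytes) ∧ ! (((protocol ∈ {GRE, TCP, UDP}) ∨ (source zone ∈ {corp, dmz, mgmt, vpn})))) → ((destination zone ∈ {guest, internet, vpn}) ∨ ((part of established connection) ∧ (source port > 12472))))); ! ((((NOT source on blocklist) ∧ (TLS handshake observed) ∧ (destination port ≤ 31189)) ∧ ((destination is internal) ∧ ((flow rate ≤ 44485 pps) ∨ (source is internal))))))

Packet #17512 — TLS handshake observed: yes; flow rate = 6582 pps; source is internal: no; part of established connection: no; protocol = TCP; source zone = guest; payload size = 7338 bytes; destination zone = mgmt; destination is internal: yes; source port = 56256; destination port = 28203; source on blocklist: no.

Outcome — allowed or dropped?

Atomic conditions:
  payload size ≤ 38760 bytes: 7338 ≤ 38760 is true
  protocol ∈ {GRE, TCP, UDP}: TCP is in the set → true
  source zone ∈ {corp, dmz, mgmt, vpn}: guest is not in the set → false
  destination zone ∈ {guest, internet, vpn}: mgmt is not in the set → false
  part of established connection: no → false
  source port > 12472: 56256 > 12472 is true
  NOT source on blocklist: no → true
  TLS handshake observed: yes → true
  destination port ≤ 31189: 28203 ≤ 31189 is true
  destination is internal: yes → true
  flow rate ≤ 44485 pps: 6582 ≤ 44485 is true
  source is internal: no → false
Combine:
[1.1.1.2.1] true OR false = true
[1.1.1.2] NOT true = false
[1.1.1] true AND false = false
[1.1.2.2] false AND true = false
[1.1.2] false OR false = false
[1.1] false → false (antecedent false ⇒ implication holds) = true
[1] NOT true = false
[2.1.1] true AND true AND true = true
[2.1.2.2] true OR false = true
[2.1.2] true AND true = true
[2.1] true AND true = true
[2] NOT true = false
[root] exactly-one(false, false) = false
Overall: false → dropped

Dropped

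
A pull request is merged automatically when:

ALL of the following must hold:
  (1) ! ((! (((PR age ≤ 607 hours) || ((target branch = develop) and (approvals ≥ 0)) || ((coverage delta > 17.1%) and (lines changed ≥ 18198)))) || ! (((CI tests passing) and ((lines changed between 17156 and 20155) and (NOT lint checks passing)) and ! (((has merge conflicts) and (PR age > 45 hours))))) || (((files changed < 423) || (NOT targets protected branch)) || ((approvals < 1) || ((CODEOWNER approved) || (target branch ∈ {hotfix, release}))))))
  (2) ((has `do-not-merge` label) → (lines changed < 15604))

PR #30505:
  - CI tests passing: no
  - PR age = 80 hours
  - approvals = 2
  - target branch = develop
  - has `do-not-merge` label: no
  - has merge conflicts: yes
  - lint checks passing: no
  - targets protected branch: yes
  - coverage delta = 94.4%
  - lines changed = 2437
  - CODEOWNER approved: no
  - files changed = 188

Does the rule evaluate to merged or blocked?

Blocked

Atomic conditions:
  PR age ≤ 607 hours: 80 ≤ 607 is true
  target branch = develop: develop == develop is true
  approvals ≥ 0: 2 ≥ 0 is true
  coverage delta > 17.1%: 94.4 > 17.1 is true
  lines changed ≥ 18198: 2437 ≥ 18198 is false
  CI tests passing: no → false
  lines changed between 17156 and 20155: 2437 in [17156, 20155] is false
  NOT lint checks passing: no → true
  has merge conflicts: yes → true
  PR age > 45 hours: 80 > 45 is true
  files changed < 423: 188 < 423 is true
  NOT targets protected branch: yes → false
  approvals < 1: 2 < 1 is false
  CODEOWNER approved: no → false
  target branch ∈ {hotfix, release}: develop is not in the set → false
  has `do-not-merge` label: no → false
  lines changed < 15604: 2437 < 15604 is true
Combine:
[1.1.1.1.2] true AND true = true
[1.1.1.1.3] true AND false = false
[1.1.1.1] true OR true OR false = true
[1.1.1] NOT true = false
[1.1.2.1.2] false AND true = false
[1.1.2.1.3.1] true AND true = true
[1.1.2.1.3] NOT true = false
[1.1.2.1] false AND false AND false = false
[1.1.2] NOT false = true
[1.1.3.1] true OR false = true
[1.1.3.2.2] false OR false = false
[1.1.3.2] false OR false = false
[1.1.3] true OR false = true
[1.1] false OR true OR true = true
[1] NOT true = false
[2] false → true (antecedent false ⇒ implication holds) = true
[root] false AND true = false
Overall: false → blocked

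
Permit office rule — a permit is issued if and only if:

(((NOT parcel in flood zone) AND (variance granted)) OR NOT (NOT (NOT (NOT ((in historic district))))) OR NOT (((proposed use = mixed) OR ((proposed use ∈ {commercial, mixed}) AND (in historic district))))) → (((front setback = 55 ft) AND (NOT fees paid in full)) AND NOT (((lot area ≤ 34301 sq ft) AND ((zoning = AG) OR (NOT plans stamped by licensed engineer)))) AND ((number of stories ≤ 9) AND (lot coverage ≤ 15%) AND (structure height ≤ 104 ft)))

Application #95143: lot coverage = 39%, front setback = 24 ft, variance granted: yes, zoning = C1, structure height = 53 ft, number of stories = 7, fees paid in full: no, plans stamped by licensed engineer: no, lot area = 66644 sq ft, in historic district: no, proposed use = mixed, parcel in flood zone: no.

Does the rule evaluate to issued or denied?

Atomic conditions:
  NOT parcel in flood zone: no → true
  variance granted: yes → true
  in historic district: no → false
  proposed use = mixed: mixed == mixed is true
  proposed use ∈ {commercial, mixed}: mixed is in the set → true
  front setback = 55 ft: 24 == 55 is false
  NOT fees paid in full: no → true
  lot area ≤ 34301 sq ft: 66644 ≤ 34301 is false
  zoning = AG: C1 == AG is false
  NOT plans stamped by licensed engineer: no → true
  number of stories ≤ 9: 7 ≤ 9 is true
  lot coverage ≤ 15%: 39 ≤ 15 is false
  structure height ≤ 104 ft: 53 ≤ 104 is true
Combine:
[1.1] true AND true = true
[1.2.1.1.1] NOT false = true
[1.2.1.1] NOT true = false
[1.2.1] NOT false = true
[1.2] NOT true = false
[1.3.1.2] true AND false = false
[1.3.1] true OR false = true
[1.3] NOT true = false
[1] true OR false OR false = true
[2.1] false AND true = false
[2.2.1.2] false OR true = true
[2.2.1] false AND true = false
[2.2] NOT false = true
[2.3] true AND false AND true = false
[2] false AND true AND false = false
[root] true → false = false
Overall: false → denied

Denied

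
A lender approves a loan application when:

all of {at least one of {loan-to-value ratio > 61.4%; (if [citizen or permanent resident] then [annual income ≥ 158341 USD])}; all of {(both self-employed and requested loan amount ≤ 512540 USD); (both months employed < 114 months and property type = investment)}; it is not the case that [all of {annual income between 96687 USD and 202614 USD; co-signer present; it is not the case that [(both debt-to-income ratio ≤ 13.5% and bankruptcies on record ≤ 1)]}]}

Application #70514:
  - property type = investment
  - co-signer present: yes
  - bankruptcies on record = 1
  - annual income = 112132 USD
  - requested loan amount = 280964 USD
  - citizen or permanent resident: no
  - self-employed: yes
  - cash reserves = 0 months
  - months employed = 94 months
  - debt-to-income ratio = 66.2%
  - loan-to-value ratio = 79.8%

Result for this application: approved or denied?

Denied

Atomic conditions:
  loan-to-value ratio > 61.4%: 79.8 > 61.4 is true
  citizen or permanent resident: no → false
  annual income ≥ 158341 USD: 112132 ≥ 158341 is false
  self-employed: yes → true
  requested loan amount ≤ 512540 USD: 280964 ≤ 512540 is true
  months employed < 114 months: 94 < 114 is true
  property type = investment: investment == investment is true
  annual income between 96687 USD and 202614 USD: 112132 in [96687, 202614] is true
  co-signer present: yes → true
  debt-to-income ratio ≤ 13.5%: 66.2 ≤ 13.5 is false
  bankruptcies on record ≤ 1: 1 ≤ 1 is true
Combine:
[1.2] false → false (antecedent false ⇒ implication holds) = true
[1] true OR true = true
[2.1] true AND true = true
[2.2] true AND true = true
[2] true AND true = true
[3.1.3.1] false AND true = false
[3.1.3] NOT false = true
[3.1] true AND true AND true = true
[3] NOT true = false
[root] true AND true AND false = false
Overall: false → denied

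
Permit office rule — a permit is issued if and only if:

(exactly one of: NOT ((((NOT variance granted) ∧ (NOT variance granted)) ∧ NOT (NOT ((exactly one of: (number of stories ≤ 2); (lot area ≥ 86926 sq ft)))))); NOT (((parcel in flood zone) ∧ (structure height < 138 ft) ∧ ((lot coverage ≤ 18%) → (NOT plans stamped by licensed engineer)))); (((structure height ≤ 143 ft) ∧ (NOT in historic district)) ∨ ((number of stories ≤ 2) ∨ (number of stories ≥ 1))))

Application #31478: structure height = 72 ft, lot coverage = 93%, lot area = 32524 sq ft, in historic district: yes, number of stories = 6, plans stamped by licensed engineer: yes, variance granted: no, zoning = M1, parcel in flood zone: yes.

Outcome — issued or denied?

Atomic conditions:
  NOT variance granted: no → true
  number of stories ≤ 2: 6 ≤ 2 is false
  lot area ≥ 86926 sq ft: 32524 ≥ 86926 is false
  parcel in flood zone: yes → true
  structure height < 138 ft: 72 < 138 is true
  lot coverage ≤ 18%: 93 ≤ 18 is false
  NOT plans stamped by licensed engineer: yes → false
  structure height ≤ 143 ft: 72 ≤ 143 is true
  NOT in historic district: yes → false
  number of stories ≥ 1: 6 ≥ 1 is true
Combine:
[1.1.1] true AND true = true
[1.1.2.1.1] exactly-one(false, false) = false
[1.1.2.1] NOT false = true
[1.1.2] NOT true = false
[1.1] true AND false = false
[1] NOT false = true
[2.1.3] false → false (antecedent false ⇒ implication holds) = true
[2.1] true AND true AND true = true
[2] NOT true = false
[3.1] true AND false = false
[3.2] false OR true = true
[3] false OR true = true
[root] exactly-one(true, false, true) = false
Overall: false → denied

Denied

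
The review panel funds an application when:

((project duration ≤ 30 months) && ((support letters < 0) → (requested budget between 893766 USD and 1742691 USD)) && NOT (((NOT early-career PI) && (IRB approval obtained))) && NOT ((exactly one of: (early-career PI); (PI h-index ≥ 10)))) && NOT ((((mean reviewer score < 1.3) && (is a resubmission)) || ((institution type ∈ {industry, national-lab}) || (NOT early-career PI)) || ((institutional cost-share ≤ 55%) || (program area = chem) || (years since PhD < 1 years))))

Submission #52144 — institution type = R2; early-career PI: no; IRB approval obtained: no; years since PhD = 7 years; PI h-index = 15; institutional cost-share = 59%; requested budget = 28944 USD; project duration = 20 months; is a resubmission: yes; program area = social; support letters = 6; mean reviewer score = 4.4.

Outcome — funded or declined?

Declined

Atomic conditions:
  project duration ≤ 30 months: 20 ≤ 30 is true
  support letters < 0: 6 < 0 is false
  requested budget between 893766 USD and 1742691 USD: 28944 in [893766, 1742691] is false
  NOT early-career PI: no → true
  IRB approval obtained: no → false
  early-career PI: no → false
  PI h-index ≥ 10: 15 ≥ 10 is true
  mean reviewer score < 1.3: 4.4 < 1.3 is false
  is a resubmission: yes → true
  institution type ∈ {industry, national-lab}: R2 is not in the set → false
  institutional cost-share ≤ 55%: 59 ≤ 55 is false
  program area = chem: social == chem is false
  years since PhD < 1 years: 7 < 1 is false
Combine:
[1.2] false → false (antecedent false ⇒ implication holds) = true
[1.3.1] true AND false = false
[1.3] NOT false = true
[1.4.1] exactly-one(false, true) = true
[1.4] NOT true = false
[1] true AND true AND true AND false = false
[2.1.1] false AND true = false
[2.1.2] false OR true = true
[2.1.3] false OR false OR false = false
[2.1] false OR true OR false = true
[2] NOT true = false
[root] false AND false = false
Overall: false → declined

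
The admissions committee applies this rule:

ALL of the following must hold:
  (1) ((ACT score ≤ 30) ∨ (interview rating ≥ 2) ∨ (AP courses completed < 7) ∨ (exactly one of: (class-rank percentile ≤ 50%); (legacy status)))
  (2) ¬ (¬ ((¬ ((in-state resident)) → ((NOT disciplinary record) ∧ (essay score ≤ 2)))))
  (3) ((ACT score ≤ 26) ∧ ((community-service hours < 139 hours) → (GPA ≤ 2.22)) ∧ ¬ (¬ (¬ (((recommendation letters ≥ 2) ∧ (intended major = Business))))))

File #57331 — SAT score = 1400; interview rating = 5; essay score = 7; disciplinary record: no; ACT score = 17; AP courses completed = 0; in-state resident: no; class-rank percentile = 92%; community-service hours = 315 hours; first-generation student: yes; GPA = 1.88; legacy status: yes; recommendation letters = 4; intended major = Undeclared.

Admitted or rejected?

Atomic conditions:
  ACT score ≤ 30: 17 ≤ 30 is true
  interview rating ≥ 2: 5 ≥ 2 is true
  AP courses completed < 7: 0 < 7 is true
  class-rank percentile ≤ 50%: 92 ≤ 50 is false
  legacy status: yes → true
  in-state resident: no → false
  NOT disciplinary record: no → true
  essay score ≤ 2: 7 ≤ 2 is false
  ACT score ≤ 26: 17 ≤ 26 is true
  community-service hours < 139 hours: 315 < 139 is false
  GPA ≤ 2.22: 1.88 ≤ 2.22 is true
  recommendation letters ≥ 2: 4 ≥ 2 is true
  intended major = Business: Undeclared == Business is false
Combine:
[1.4] exactly-one(false, true) = true
[1] true OR true OR true OR true = true
[2.1.1.1] NOT false = true
[2.1.1.2] true AND false = false
[2.1.1] true → false = false
[2.1] NOT false = true
[2] NOT true = false
[3.2] false → true (antecedent false ⇒ implication holds) = true
[3.3.1.1.1] true AND false = false
[3.3.1.1] NOT false = true
[3.3.1] NOT true = false
[3.3] NOT false = true
[3] true AND true AND true = true
[root] true AND false AND true = false
Overall: false → rejected

Rejected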